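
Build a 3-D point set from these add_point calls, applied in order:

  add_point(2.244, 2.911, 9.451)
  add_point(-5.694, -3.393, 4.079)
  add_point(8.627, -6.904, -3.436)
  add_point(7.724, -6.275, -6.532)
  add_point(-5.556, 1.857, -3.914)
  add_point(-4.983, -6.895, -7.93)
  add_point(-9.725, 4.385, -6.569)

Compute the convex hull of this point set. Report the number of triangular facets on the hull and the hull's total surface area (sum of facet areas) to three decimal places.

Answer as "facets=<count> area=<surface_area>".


facets=8 area=616.489

Extreme-point indices: [0, 1, 2, 3, 5, 6] — 6 of 7 on the boundary.

Facet areas (half cross-product norm):
  f1: (p1, p5, p6) → 71.2191
  f2: (p1, p0, p6) → 76.5004
  f3: (p1, p5, p2) → 87.0206
  f4: (p1, p0, p2) → 91.4170
  f5: (p3, p5, p6) → 74.4840
  f6: (p3, p5, p2) → 19.5637
  f7: (p3, p0, p6) → 171.3283
  f8: (p3, p0, p2) → 24.9555
Σ area = 616.489

Check V−E+F: 6 − 12 + 8 = 2.


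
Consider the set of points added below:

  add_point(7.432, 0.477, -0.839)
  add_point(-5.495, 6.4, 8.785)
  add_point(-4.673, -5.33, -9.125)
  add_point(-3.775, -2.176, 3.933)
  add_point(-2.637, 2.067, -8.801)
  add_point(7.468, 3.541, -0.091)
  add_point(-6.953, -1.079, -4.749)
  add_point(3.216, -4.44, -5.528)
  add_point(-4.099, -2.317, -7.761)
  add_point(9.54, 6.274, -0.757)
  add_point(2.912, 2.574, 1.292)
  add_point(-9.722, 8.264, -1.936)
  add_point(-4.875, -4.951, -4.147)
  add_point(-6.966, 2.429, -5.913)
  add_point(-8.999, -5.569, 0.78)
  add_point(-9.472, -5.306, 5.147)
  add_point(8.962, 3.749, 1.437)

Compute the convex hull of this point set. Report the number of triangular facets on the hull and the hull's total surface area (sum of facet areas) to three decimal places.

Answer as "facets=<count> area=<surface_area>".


Points on the hull: [0, 1, 2, 4, 7, 9, 11, 13, 14, 15, 16] (11 of 17).

Triangle areas on the boundary:
  f1: (p1, p9, p11) → 102.1446
  f2: (p2, p14, p11) → 75.0920
  f3: (p15, p14, p11) → 30.8063
  f4: (p15, p1, p11) → 73.2775
  f5: (p4, p9, p11) → 88.4386
  f6: (p16, p1, p9) → 26.4355
  f7: (p16, p15, p1) → 105.8848
  f8: (p7, p2, p14) → 47.1099
  f9: (p7, p15, p14) → 25.4632
  f10: (p7, p4, p9) → 61.6639
  f11: (p7, p4, p2) → 31.2750
  f12: (p13, p2, p11) → 7.2616
  f13: (p13, p4, p11) → 15.0985
  f14: (p13, p4, p2) → 19.8590
  f15: (p0, p16, p9) → 6.9425
  f16: (p0, p7, p9) → 15.8604
  f17: (p0, p16, p15) → 37.0809
  f18: (p0, p7, p15) → 66.2721
Σ area = 835.966

Euler characteristic 11−27+18 = 2 ✓

facets=18 area=835.966


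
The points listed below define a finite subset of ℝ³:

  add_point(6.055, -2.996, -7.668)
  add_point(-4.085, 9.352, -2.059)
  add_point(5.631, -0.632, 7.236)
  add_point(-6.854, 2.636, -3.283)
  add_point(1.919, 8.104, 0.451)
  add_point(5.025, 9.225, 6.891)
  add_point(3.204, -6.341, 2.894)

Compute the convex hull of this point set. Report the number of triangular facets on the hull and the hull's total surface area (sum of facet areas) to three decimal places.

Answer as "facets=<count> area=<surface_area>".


7 of the 7 inputs are extreme points: [0, 1, 2, 3, 4, 5, 6].

Triangle areas on the boundary:
  f1: (p1, p0, p3) → 54.2061
  f2: (p6, p0, p3) → 78.0142
  f3: (p6, p2, p3) → 56.1437
  f4: (p6, p2, p0) → 42.1602
  f5: (p5, p1, p3) → 43.6005
  f6: (p5, p2, p3) → 79.3471
  f7: (p5, p2, p0) → 74.0173
  f8: (p4, p1, p0) → 46.6897
  f9: (p4, p5, p0) → 45.0283
  f10: (p4, p5, p1) → 17.1987
Σ area = 536.406

Euler characteristic 7−15+10 = 2 ✓

facets=10 area=536.406


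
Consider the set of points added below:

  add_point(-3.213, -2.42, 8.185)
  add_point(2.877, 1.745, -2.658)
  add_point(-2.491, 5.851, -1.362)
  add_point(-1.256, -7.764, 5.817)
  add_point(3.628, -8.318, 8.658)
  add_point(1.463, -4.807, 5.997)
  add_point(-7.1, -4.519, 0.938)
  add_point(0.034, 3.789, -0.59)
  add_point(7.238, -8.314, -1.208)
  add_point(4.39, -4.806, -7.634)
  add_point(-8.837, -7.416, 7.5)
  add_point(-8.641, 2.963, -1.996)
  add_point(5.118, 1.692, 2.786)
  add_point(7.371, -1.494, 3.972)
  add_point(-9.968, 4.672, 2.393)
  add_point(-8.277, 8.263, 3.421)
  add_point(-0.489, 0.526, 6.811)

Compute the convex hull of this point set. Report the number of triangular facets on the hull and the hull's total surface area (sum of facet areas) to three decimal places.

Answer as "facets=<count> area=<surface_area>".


Points on the hull: [0, 1, 2, 4, 6, 8, 9, 10, 11, 12, 13, 14, 15, 16] (14 of 17).

Triangle areas on the boundary:
  f1: (p15, p10, p14) → 20.0171
  f2: (p8, p4, p13) → 37.2049
  f3: (p8, p9, p13) → 33.2880
  f4: (p8, p10, p4) → 63.7568
  f5: (p8, p10, p9) → 71.8092
  f6: (p6, p10, p9) → 37.1362
  f7: (p16, p4, p13) → 36.2752
  f8: (p11, p15, p14) → 9.1092
  f9: (p11, p6, p9) → 58.6054
  f10: (p11, p10, p14) → 32.2254
  f11: (p11, p6, p10) → 23.3682
  f12: (p2, p11, p9) → 48.1347
  f13: (p2, p11, p15) → 23.6667
  f14: (p0, p10, p4) → 33.8410
  f15: (p0, p16, p4) → 19.1777
  f16: (p0, p15, p10) → 46.9103
  f17: (p0, p16, p15) → 24.1635
  f18: (p1, p9, p13) → 36.0478
  f19: (p1, p2, p9) → 19.9592
  f20: (p12, p2, p15) → 33.8154
  f21: (p12, p16, p13) → 14.1230
  f22: (p12, p16, p15) → 38.8171
  f23: (p12, p1, p13) → 10.4910
  f24: (p12, p1, p2) → 20.0900
Σ area = 792.033

Check V−E+F: 14 − 36 + 24 = 2.

facets=24 area=792.033


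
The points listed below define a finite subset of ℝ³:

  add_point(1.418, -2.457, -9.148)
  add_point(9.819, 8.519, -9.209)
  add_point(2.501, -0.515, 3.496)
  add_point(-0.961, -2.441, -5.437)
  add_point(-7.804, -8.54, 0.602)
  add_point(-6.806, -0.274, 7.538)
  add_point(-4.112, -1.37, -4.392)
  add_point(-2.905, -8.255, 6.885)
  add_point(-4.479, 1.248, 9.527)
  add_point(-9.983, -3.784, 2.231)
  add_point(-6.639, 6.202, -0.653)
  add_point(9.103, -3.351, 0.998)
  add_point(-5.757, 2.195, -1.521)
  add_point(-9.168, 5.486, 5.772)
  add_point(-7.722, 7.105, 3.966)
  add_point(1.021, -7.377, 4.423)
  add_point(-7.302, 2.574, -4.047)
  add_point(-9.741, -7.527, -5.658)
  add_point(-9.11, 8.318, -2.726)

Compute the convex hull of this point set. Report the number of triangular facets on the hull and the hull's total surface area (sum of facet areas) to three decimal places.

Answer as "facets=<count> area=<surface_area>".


facets=22 area=1087.970

Points on the hull: [0, 1, 4, 5, 7, 8, 9, 11, 13, 14, 15, 17, 18] (13 of 19).

Area of each hull facet:
  f1: (p11, p8, p1) → 129.0198
  f2: (p17, p4, p9) → 18.1560
  f3: (p14, p8, p1) → 94.8649
  f4: (p7, p4, p9) → 21.8360
  f5: (p7, p11, p8) → 70.8775
  f6: (p0, p11, p1) → 83.9245
  f7: (p13, p14, p8) → 9.7962
  f8: (p18, p14, p1) → 68.9008
  f9: (p18, p0, p1) → 112.2172
  f10: (p18, p0, p17) → 95.2427
  f11: (p18, p13, p14) → 7.7323
  f12: (p18, p17, p9) → 57.1683
  f13: (p18, p13, p9) → 44.5540
  f14: (p15, p7, p4) → 18.6934
  f15: (p15, p7, p11) → 6.4258
  f16: (p15, p17, p4) → 25.1922
  f17: (p15, p0, p11) → 60.4521
  f18: (p15, p0, p17) → 83.6352
  f19: (p5, p13, p9) → 22.9499
  f20: (p5, p13, p8) → 11.0608
  f21: (p5, p7, p9) → 30.2019
  f22: (p5, p7, p8) → 15.0683
Σ area = 1087.970

Euler: V−E+F = 13−33+22 = 2.


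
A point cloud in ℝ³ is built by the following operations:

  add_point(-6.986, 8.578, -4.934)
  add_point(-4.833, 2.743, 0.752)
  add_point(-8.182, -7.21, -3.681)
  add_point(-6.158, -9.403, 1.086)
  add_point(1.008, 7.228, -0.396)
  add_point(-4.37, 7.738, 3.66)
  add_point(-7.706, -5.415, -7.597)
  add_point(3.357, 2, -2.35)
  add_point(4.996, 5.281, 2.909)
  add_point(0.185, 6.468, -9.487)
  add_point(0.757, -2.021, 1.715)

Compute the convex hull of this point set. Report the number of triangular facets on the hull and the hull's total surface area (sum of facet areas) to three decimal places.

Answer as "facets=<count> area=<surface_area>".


facets=16 area=606.064

Points on the hull: [0, 2, 3, 4, 5, 6, 7, 8, 9, 10] (10 of 11).

Area of each hull facet:
  f1: (p5, p0, p2) → 70.8849
  f2: (p7, p9, p8) → 25.1997
  f3: (p4, p9, p8) → 19.7141
  f4: (p4, p9, p0) → 35.5365
  f5: (p4, p5, p8) → 18.1355
  f6: (p4, p5, p0) → 28.7244
  f7: (p3, p5, p2) → 47.7837
  f8: (p3, p5, p8) → 83.5081
  f9: (p6, p7, p9) → 61.3110
  f10: (p6, p0, p2) → 29.9788
  f11: (p6, p9, p0) → 59.6894
  f12: (p6, p3, p2) → 5.6084
  f13: (p6, p3, p7) → 67.2715
  f14: (p10, p7, p8) → 20.0402
  f15: (p10, p3, p8) → 10.2194
  f16: (p10, p3, p7) → 22.4588
Σ area = 606.064

Euler: V−E+F = 10−24+16 = 2.


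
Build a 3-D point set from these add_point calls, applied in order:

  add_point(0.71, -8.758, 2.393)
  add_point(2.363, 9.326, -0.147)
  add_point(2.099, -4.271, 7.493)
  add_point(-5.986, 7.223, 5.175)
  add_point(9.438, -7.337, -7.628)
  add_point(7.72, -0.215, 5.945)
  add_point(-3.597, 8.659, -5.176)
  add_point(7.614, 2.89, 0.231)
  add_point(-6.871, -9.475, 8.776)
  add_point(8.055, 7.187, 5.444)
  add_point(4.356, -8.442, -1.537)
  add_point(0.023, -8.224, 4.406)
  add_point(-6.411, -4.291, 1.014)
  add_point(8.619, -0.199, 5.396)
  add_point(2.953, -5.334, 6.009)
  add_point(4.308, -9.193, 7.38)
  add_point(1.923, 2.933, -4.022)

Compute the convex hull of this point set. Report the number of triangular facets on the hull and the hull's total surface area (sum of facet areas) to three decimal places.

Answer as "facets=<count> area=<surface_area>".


facets=22 area=1001.670

Extreme-point indices: [1, 2, 3, 4, 5, 6, 7, 8, 9, 10, 12, 13, 15] — 13 of 17 on the boundary.

Facet areas (half cross-product norm):
  f1: (p6, p1, p4) → 76.5830
  f2: (p10, p4, p8) → 9.1159
  f3: (p15, p10, p8) → 49.9894
  f4: (p15, p10, p4) → 22.7441
  f5: (p7, p1, p4) → 40.2668
  f6: (p7, p9, p4) → 13.2546
  f7: (p7, p9, p1) → 25.6064
  f8: (p12, p4, p8) → 80.3722
  f9: (p12, p6, p4) → 130.6352
  f10: (p3, p6, p1) → 37.6851
  f11: (p3, p9, p8) → 119.9838
  f12: (p3, p9, p1) → 41.2753
  f13: (p3, p12, p8) → 55.5539
  f14: (p3, p12, p6) → 64.4074
  f15: (p2, p9, p8) → 36.3471
  f16: (p2, p15, p8) → 28.0510
  f17: (p2, p15, p9) → 27.9659
  f18: (p13, p9, p4) → 48.0760
  f19: (p13, p15, p4) → 73.5981
  f20: (p5, p15, p9) → 11.5541
  f21: (p5, p13, p9) → 3.8964
  f22: (p5, p13, p15) → 4.7084
Σ area = 1001.670

Euler characteristic 13−33+22 = 2 ✓


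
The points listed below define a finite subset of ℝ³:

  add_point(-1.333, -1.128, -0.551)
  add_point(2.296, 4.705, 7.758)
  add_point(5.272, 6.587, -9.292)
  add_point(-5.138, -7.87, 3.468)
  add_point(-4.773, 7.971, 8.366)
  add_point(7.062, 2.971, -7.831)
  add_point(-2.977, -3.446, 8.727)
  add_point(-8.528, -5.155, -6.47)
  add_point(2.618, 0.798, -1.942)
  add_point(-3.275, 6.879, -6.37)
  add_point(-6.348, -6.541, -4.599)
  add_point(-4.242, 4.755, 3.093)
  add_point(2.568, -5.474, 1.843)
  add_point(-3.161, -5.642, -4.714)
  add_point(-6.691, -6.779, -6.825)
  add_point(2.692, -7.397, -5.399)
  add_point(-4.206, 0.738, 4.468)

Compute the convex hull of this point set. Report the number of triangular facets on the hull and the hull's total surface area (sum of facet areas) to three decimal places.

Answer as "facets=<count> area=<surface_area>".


Points on the hull: [1, 2, 3, 4, 5, 6, 7, 9, 12, 14, 15] (11 of 17).

Per-facet area ½‖(b−a)×(c−a)‖:
  f1: (p9, p4, p7) → 97.4528
  f2: (p1, p6, p4) → 37.6842
  f3: (p2, p9, p4) → 60.9508
  f4: (p2, p1, p5) → 34.9463
  f5: (p2, p1, p4) → 66.8083
  f6: (p2, p15, p5) → 18.2779
  f7: (p2, p14, p15) → 69.9314
  f8: (p2, p9, p7) → 55.6640
  f9: (p2, p14, p7) → 22.4222
  f10: (p12, p1, p6) → 43.1657
  f11: (p12, p15, p5) → 43.1231
  f12: (p12, p1, p5) → 78.9165
  f13: (p3, p14, p15) → 47.4706
  f14: (p3, p12, p6) → 28.1377
  f15: (p3, p12, p15) → 30.5767
  f16: (p3, p14, p7) → 12.9563
  f17: (p3, p4, p7) → 89.8707
  f18: (p3, p6, p4) → 35.1368
Σ area = 873.492

Euler: V−E+F = 11−27+18 = 2.

facets=18 area=873.492


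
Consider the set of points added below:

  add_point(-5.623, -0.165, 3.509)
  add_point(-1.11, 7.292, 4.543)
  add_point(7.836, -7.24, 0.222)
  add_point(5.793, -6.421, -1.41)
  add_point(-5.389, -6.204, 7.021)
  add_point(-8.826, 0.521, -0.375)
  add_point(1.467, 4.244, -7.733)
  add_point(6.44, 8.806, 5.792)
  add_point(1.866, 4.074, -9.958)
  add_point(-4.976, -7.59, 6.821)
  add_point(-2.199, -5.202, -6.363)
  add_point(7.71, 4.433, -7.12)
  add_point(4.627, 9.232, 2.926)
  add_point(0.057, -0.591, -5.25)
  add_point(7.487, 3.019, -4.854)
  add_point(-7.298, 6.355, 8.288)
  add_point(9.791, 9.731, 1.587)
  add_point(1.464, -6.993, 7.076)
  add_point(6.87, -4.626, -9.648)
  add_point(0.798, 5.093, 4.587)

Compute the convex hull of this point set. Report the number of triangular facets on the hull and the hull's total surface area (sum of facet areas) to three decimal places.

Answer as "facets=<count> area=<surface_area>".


facets=22 area=1057.130

Points on the hull: [2, 4, 5, 7, 8, 9, 10, 11, 12, 15, 16, 17, 18] (13 of 20).

Triangle areas on the boundary:
  f1: (p4, p9, p5) → 6.1727
  f2: (p4, p15, p5) → 53.7224
  f3: (p7, p12, p16) → 8.7631
  f4: (p7, p12, p15) → 22.7410
  f5: (p8, p12, p16) → 37.9080
  f6: (p8, p15, p5) → 74.6057
  f7: (p8, p12, p15) → 94.1178
  f8: (p10, p9, p5) → 59.2995
  f9: (p10, p8, p5) → 56.9529
  f10: (p10, p8, p18) → 44.3440
  f11: (p2, p18, p16) → 86.6764
  f12: (p2, p7, p16) → 46.0162
  f13: (p2, p10, p9) → 76.9390
  f14: (p2, p10, p18) → 47.9257
  f15: (p11, p18, p16) → 33.5399
  f16: (p11, p8, p16) → 27.7388
  f17: (p11, p8, p18) → 29.7470
  f18: (p17, p2, p9) → 23.1286
  f19: (p17, p2, p7) → 75.5818
  f20: (p17, p4, p9) → 4.6403
  f21: (p17, p4, p15) → 42.5164
  f22: (p17, p7, p15) → 104.0525
Σ area = 1057.130

Euler: V−E+F = 13−33+22 = 2.


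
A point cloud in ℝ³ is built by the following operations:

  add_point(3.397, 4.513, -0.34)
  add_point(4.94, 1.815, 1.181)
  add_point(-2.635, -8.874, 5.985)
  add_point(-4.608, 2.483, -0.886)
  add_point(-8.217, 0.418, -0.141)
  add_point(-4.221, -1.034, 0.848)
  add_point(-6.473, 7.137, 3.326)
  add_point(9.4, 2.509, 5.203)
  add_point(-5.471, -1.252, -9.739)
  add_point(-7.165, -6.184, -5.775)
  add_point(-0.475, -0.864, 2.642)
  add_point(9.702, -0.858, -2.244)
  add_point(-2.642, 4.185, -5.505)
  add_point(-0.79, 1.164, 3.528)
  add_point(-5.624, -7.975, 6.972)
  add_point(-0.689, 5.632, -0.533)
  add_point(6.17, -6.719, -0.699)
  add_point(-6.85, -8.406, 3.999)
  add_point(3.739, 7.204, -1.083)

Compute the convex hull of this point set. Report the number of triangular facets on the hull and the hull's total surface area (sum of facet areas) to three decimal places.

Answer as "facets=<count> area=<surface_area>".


Points on the hull: [2, 4, 6, 7, 8, 9, 11, 12, 14, 16, 17, 18] (12 of 19).

Area of each hull facet:
  f1: (p9, p8, p4) → 28.3210
  f2: (p14, p7, p2) → 23.6879
  f3: (p18, p8, p11) → 75.8651
  f4: (p18, p7, p11) → 36.7512
  f5: (p16, p8, p11) → 55.0858
  f6: (p16, p9, p8) → 46.7646
  f7: (p16, p9, p2) → 69.0691
  f8: (p16, p7, p11) → 28.4622
  f9: (p16, p7, p2) → 64.1580
  f10: (p17, p9, p2) → 20.8031
  f11: (p17, p14, p2) → 5.3080
  f12: (p17, p9, p4) → 38.9924
  f13: (p17, p14, p4) → 15.1341
  f14: (p12, p18, p8) → 15.9782
  f15: (p6, p18, p7) → 51.7073
  f16: (p6, p14, p7) → 121.4175
  f17: (p6, p14, p4) → 41.6884
  f18: (p6, p12, p18) → 40.2526
  f19: (p6, p8, p4) → 33.8803
  f20: (p6, p12, p8) → 30.8648
Σ area = 844.192

Euler: V−E+F = 12−30+20 = 2.

facets=20 area=844.192


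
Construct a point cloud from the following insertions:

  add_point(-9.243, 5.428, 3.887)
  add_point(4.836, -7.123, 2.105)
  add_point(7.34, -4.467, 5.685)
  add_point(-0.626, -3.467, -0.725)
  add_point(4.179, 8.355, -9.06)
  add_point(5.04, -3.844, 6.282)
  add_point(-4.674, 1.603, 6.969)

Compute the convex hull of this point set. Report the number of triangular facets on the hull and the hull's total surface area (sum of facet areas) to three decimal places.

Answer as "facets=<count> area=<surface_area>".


facets=10 area=493.421

Extreme-point indices: [0, 1, 2, 3, 4, 5, 6] — 7 of 7 on the boundary.

Area of each hull facet:
  f1: (p1, p4, p2) → 48.8164
  f2: (p3, p4, p0) → 99.9158
  f3: (p3, p1, p4) → 50.6244
  f4: (p6, p4, p0) → 63.1123
  f5: (p6, p4, p2) → 124.7500
  f6: (p6, p3, p0) → 33.0060
  f7: (p6, p3, p1) → 34.7517
  f8: (p5, p1, p2) → 6.2024
  f9: (p5, p6, p2) → 4.1145
  f10: (p5, p6, p1) → 28.1272
Σ area = 493.421

Check V−E+F: 7 − 15 + 10 = 2.


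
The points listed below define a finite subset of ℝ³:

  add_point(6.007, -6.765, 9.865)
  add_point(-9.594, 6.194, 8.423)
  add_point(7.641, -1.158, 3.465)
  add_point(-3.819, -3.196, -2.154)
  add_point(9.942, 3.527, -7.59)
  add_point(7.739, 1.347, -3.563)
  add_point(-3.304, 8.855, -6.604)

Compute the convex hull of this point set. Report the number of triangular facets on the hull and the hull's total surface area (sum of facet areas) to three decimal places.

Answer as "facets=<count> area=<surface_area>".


facets=8 area=753.524

6 of the 7 inputs are extreme points: [0, 1, 2, 3, 4, 6].

Facet areas (half cross-product norm):
  f1: (p6, p4, p1) → 110.4024
  f2: (p3, p0, p1) → 120.2743
  f3: (p3, p6, p1) → 92.9989
  f4: (p3, p0, p4) → 127.3891
  f5: (p3, p6, p4) → 88.0996
  f6: (p2, p4, p1) → 114.6133
  f7: (p2, p0, p1) → 83.4461
  f8: (p2, p0, p4) → 16.2999
Σ area = 753.524

Euler characteristic 6−12+8 = 2 ✓


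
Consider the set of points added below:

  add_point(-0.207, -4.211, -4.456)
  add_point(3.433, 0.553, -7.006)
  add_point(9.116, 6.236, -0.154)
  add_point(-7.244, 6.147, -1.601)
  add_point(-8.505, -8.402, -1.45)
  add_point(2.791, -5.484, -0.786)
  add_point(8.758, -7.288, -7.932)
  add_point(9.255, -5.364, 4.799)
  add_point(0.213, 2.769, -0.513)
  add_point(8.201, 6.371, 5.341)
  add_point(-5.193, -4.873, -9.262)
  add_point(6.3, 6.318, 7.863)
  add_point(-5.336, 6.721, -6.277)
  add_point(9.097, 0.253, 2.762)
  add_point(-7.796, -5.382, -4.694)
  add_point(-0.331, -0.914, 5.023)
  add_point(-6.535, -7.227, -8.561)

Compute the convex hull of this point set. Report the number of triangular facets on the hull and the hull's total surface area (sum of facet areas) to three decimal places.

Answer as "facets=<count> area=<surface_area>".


Points on the hull: [1, 2, 3, 4, 6, 7, 9, 10, 11, 12, 14, 15, 16] (13 of 17).

Facet areas (half cross-product norm):
  f1: (p6, p7, p4) → 113.4732
  f2: (p15, p7, p4) → 64.2535
  f3: (p15, p11, p7) → 51.7537
  f4: (p16, p6, p4) → 55.7329
  f5: (p2, p6, p7) → 78.6632
  f6: (p3, p11, p12) → 40.9832
  f7: (p3, p15, p11) → 60.3774
  f8: (p3, p15, p4) → 72.7285
  f9: (p10, p16, p12) → 11.1532
  f10: (p10, p16, p6) → 18.9584
  f11: (p9, p11, p12) → 28.1219
  f12: (p9, p2, p12) → 42.5507
  f13: (p9, p11, p7) → 18.5769
  f14: (p9, p2, p7) → 32.7454
  f15: (p1, p2, p12) → 56.5336
  f16: (p1, p2, p6) → 49.2193
  f17: (p1, p10, p12) → 52.2893
  f18: (p1, p10, p6) → 49.6952
  f19: (p14, p16, p12) → 27.0228
  f20: (p14, p3, p12) → 30.1779
  f21: (p14, p16, p4) → 9.2195
  f22: (p14, p3, p4) → 23.6798
Σ area = 987.909

Check V−E+F: 13 − 33 + 22 = 2.

facets=22 area=987.909


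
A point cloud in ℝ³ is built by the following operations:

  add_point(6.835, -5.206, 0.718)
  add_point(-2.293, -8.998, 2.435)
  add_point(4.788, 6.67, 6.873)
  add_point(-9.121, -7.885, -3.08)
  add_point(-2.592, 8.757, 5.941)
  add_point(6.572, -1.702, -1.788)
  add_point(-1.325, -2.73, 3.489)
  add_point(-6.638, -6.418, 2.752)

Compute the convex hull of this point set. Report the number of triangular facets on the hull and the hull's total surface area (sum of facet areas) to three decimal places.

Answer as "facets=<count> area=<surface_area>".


Hull vertices (7/8): indices [0, 1, 2, 3, 4, 5, 7].

Facet areas (half cross-product norm):
  f1: (p1, p0, p3) → 37.1240
  f2: (p5, p0, p3) → 35.7982
  f3: (p5, p4, p3) → 130.0468
  f4: (p7, p4, p3) → 45.4963
  f5: (p7, p1, p3) → 16.2679
  f6: (p2, p1, p0) → 67.4184
  f7: (p2, p5, p0) → 25.9641
  f8: (p2, p5, p4) → 45.6666
  f9: (p2, p7, p4) → 61.9030
  f10: (p2, p7, p1) → 44.6127
Σ area = 510.298

Euler: V−E+F = 7−15+10 = 2.

facets=10 area=510.298


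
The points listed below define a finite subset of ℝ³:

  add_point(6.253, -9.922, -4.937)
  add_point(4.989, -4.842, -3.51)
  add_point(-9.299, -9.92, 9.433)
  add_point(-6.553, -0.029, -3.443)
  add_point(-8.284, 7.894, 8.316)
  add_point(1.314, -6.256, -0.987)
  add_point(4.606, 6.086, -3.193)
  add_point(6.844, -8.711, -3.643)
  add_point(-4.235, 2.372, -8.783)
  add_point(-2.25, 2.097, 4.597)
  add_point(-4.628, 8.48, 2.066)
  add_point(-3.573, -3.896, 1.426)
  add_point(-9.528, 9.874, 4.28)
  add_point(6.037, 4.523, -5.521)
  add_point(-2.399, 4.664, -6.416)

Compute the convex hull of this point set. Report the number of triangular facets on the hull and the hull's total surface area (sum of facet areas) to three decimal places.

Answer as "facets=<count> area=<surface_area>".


12 of the 15 inputs are extreme points: [0, 2, 3, 4, 6, 7, 8, 9, 10, 12, 13, 14].

Triangle areas on the boundary:
  f1: (p4, p2, p12) → 36.9810
  f2: (p14, p8, p12) → 23.1983
  f3: (p3, p2, p12) → 106.1520
  f4: (p3, p8, p12) → 38.7669
  f5: (p3, p8, p2) → 15.6289
  f6: (p0, p2, p7) → 19.2121
  f7: (p0, p8, p2) → 167.3934
  f8: (p9, p2, p7) → 119.8805
  f9: (p9, p4, p2) → 67.3635
  f10: (p6, p9, p4) → 45.0944
  f11: (p6, p14, p12) → 54.2265
  f12: (p6, p9, p7) → 80.7660
  f13: (p10, p4, p12) → 12.9549
  f14: (p10, p6, p12) → 2.9062
  f15: (p10, p6, p4) → 22.4017
  f16: (p13, p0, p7) → 10.6506
  f17: (p13, p6, p7) → 19.1831
  f18: (p13, p0, p8) → 78.2986
  f19: (p13, p14, p8) → 13.4668
  f20: (p13, p6, p14) → 12.3409
Σ area = 946.866

Euler characteristic 12−30+20 = 2 ✓

facets=20 area=946.866


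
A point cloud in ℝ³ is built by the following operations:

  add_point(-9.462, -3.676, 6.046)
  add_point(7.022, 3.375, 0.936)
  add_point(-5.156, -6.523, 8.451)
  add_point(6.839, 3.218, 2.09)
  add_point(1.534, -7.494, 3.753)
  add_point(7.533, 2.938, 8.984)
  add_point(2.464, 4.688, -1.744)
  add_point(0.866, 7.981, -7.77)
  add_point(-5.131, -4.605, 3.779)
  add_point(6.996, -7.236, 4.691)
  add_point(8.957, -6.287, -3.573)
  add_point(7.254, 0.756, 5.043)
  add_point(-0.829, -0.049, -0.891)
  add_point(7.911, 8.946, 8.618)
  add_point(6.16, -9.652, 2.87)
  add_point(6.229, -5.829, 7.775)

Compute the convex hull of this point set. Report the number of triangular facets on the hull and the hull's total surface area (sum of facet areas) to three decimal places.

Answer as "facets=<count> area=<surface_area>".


facets=18 area=861.352

Points on the hull: [0, 1, 2, 5, 7, 8, 9, 10, 13, 14, 15] (11 of 16).

Per-facet area ½‖(b−a)×(c−a)‖:
  f1: (p7, p13, p0) → 171.7865
  f2: (p1, p13, p10) → 28.0293
  f3: (p1, p7, p10) → 62.3448
  f4: (p1, p7, p13) → 50.1862
  f5: (p5, p13, p10) → 39.9227
  f6: (p8, p14, p0) → 13.3295
  f7: (p8, p14, p10) → 47.1965
  f8: (p8, p7, p0) → 40.2427
  f9: (p8, p7, p10) → 124.2192
  f10: (p2, p14, p0) → 29.6891
  f11: (p2, p14, p15) → 35.5310
  f12: (p2, p5, p15) → 50.1072
  f13: (p2, p13, p0) → 57.3135
  f14: (p2, p5, p13) → 36.5625
  f15: (p9, p5, p10) → 45.5907
  f16: (p9, p5, p15) → 13.5985
  f17: (p9, p14, p10) → 12.2067
  f18: (p9, p14, p15) → 3.4956
Σ area = 861.352

Euler: V−E+F = 11−27+18 = 2.


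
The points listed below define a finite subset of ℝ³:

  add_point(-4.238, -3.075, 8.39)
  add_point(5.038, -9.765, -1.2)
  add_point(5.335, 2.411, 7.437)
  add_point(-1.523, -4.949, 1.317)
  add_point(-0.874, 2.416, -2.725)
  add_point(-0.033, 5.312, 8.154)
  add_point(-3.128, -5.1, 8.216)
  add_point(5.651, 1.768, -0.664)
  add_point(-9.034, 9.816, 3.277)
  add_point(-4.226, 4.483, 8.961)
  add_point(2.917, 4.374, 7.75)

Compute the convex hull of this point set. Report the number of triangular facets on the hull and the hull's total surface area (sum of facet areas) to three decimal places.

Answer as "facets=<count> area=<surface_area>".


facets=18 area=567.862

Hull vertices (11/11): indices [0, 1, 2, 3, 4, 5, 6, 7, 8, 9, 10].

Facet areas (half cross-product norm):
  f1: (p4, p7, p8) → 36.5684
  f2: (p4, p1, p7) → 39.7163
  f3: (p10, p7, p8) → 63.8064
  f4: (p3, p6, p1) → 26.9483
  f5: (p3, p4, p8) → 51.3598
  f6: (p3, p4, p1) → 34.3163
  f7: (p0, p9, p8) → 29.3632
  f8: (p0, p6, p9) → 4.2196
  f9: (p0, p3, p8) → 57.2589
  f10: (p0, p3, p6) → 8.0937
  f11: (p5, p9, p8) → 19.1203
  f12: (p5, p10, p8) → 9.8640
  f13: (p5, p10, p9) → 3.2538
  f14: (p2, p1, p7) → 46.6566
  f15: (p2, p10, p7) → 12.5223
  f16: (p2, p6, p1) → 72.5765
  f17: (p2, p6, p9) → 45.2309
  f18: (p2, p10, p9) → 6.9867
Σ area = 567.862

Euler characteristic 11−27+18 = 2 ✓


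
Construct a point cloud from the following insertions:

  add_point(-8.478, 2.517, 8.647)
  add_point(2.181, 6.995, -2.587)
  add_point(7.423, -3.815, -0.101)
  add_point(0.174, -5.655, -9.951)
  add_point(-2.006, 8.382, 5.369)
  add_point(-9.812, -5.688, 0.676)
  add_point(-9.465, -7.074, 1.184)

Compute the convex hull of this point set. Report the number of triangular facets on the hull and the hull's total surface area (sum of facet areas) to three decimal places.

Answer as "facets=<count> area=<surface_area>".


facets=10 area=646.713

Points on the hull: [0, 1, 2, 3, 4, 5, 6] (7 of 7).

Per-facet area ½‖(b−a)×(c−a)‖:
  f1: (p0, p4, p5) → 51.4916
  f2: (p0, p4, p2) → 76.2130
  f3: (p1, p4, p5) → 75.2711
  f4: (p1, p3, p5) → 103.7755
  f5: (p1, p4, p2) → 55.1383
  f6: (p1, p3, p2) → 72.8144
  f7: (p6, p0, p5) → 8.0302
  f8: (p6, p0, p2) → 103.3836
  f9: (p6, p3, p5) → 11.0122
  f10: (p6, p3, p2) → 89.5830
Σ area = 646.713

Check V−E+F: 7 − 15 + 10 = 2.


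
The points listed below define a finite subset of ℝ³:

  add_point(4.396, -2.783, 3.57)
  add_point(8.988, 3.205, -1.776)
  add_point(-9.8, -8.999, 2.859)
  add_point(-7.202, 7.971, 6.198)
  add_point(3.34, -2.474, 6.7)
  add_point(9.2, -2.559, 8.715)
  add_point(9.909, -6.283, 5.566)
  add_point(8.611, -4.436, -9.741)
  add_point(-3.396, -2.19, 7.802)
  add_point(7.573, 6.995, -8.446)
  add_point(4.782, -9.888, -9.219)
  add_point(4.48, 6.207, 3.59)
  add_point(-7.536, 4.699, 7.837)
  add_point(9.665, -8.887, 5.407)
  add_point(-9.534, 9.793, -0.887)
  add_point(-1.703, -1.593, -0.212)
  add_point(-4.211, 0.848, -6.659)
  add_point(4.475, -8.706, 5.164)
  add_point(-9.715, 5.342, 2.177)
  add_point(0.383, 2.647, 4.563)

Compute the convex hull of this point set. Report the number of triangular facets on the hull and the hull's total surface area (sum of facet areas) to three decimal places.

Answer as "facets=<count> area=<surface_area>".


16 of the 20 inputs are extreme points: [1, 2, 3, 5, 6, 7, 8, 9, 10, 11, 12, 13, 14, 16, 17, 18].

Triangle areas on the boundary:
  f1: (p8, p12, p2) → 41.2299
  f2: (p18, p14, p2) → 20.4828
  f3: (p18, p12, p2) → 43.3052
  f4: (p11, p9, p14) → 94.0402
  f5: (p13, p7, p6) → 20.2447
  f6: (p13, p10, p7) → 50.9654
  f7: (p13, p10, p2) → 136.4563
  f8: (p16, p14, p2) → 88.0105
  f9: (p16, p10, p2) → 104.1398
  f10: (p16, p9, p14) → 79.2953
  f11: (p16, p9, p7) → 72.2671
  f12: (p16, p10, p7) → 46.1887
  f13: (p5, p8, p12) → 42.7915
  f14: (p5, p13, p6) → 4.0696
  f15: (p3, p11, p14) → 46.0611
  f16: (p3, p18, p14) → 14.6566
  f17: (p3, p18, p12) → 9.8593
  f18: (p3, p5, p12) → 32.0939
  f19: (p3, p5, p11) → 61.3971
  f20: (p17, p8, p2) → 55.6842
  f21: (p17, p13, p2) → 4.7232
  f22: (p17, p5, p8) → 44.5795
  f23: (p17, p5, p13) → 18.5493
  f24: (p1, p11, p9) → 28.3379
  f25: (p1, p5, p11) → 41.4873
  f26: (p1, p5, p6) → 28.9423
  f27: (p1, p7, p6) → 66.0891
  f28: (p1, p9, p7) → 41.2683
Σ area = 1337.216

Check V−E+F: 16 − 42 + 28 = 2.

facets=28 area=1337.216


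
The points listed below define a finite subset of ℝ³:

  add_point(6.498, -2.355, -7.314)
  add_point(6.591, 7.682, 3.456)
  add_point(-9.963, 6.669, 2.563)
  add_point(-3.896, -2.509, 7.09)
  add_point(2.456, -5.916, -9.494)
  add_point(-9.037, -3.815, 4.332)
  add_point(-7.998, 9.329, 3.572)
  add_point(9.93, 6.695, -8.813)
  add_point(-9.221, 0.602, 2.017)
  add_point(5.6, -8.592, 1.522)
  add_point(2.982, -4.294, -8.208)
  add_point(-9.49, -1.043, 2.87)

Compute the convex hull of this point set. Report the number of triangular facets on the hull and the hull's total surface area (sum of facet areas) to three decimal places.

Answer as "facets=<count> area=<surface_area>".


facets=18 area=927.507

Extreme-point indices: [0, 1, 2, 3, 4, 5, 6, 7, 8, 9, 11] — 11 of 12 on the boundary.

Per-facet area ½‖(b−a)×(c−a)‖:
  f1: (p4, p7, p2) → 152.5955
  f2: (p1, p9, p7) → 103.0950
  f3: (p5, p4, p9) → 91.0030
  f4: (p0, p9, p7) → 38.7389
  f5: (p0, p4, p7) → 18.7420
  f6: (p0, p4, p9) → 31.3621
  f7: (p6, p7, p2) → 37.1209
  f8: (p6, p1, p7) → 89.9760
  f9: (p6, p5, p2) → 13.8926
  f10: (p8, p4, p2) → 46.7829
  f11: (p3, p1, p9) → 90.2345
  f12: (p3, p5, p9) → 35.3642
  f13: (p3, p6, p1) → 86.9965
  f14: (p3, p6, p5) → 38.1365
  f15: (p11, p5, p4) → 28.2887
  f16: (p11, p8, p4) → 16.4814
  f17: (p11, p5, p2) → 5.3321
  f18: (p11, p8, p2) → 3.3637
Σ area = 927.507

Euler: V−E+F = 11−27+18 = 2.


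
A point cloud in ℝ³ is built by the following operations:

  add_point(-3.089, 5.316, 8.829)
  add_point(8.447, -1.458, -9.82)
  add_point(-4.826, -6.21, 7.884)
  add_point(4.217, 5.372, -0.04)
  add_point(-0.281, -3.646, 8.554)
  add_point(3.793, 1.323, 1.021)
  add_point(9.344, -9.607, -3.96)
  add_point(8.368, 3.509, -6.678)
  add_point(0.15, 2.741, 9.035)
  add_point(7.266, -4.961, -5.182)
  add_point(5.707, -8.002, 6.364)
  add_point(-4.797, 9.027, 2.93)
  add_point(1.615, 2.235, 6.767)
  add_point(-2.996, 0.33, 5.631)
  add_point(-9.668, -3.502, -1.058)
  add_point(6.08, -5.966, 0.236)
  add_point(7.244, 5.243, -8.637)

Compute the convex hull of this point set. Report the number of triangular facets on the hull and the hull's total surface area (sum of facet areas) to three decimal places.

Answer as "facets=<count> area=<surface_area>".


Hull vertices (13/17): indices [0, 1, 2, 3, 4, 6, 7, 8, 10, 11, 12, 14, 16].

Triangle areas on the boundary:
  f1: (p1, p6, p14) → 98.5727
  f2: (p16, p11, p14) → 118.7521
  f3: (p16, p1, p14) → 69.2711
  f4: (p0, p11, p14) → 49.7696
  f5: (p2, p0, p14) → 61.1113
  f6: (p2, p10, p4) → 18.9599
  f7: (p2, p6, p14) → 97.7976
  f8: (p2, p10, p6) → 52.4859
  f9: (p8, p10, p4) → 21.0112
  f10: (p8, p2, p4) → 14.0767
  f11: (p8, p2, p0) → 21.0839
  f12: (p12, p8, p10) → 13.8946
  f13: (p3, p8, p0) → 21.1883
  f14: (p3, p16, p11) → 37.9280
  f15: (p3, p0, p11) → 36.0366
  f16: (p3, p12, p8) → 6.3840
  f17: (p3, p12, p10) → 42.7499
  f18: (p7, p3, p16) → 11.1693
  f19: (p7, p3, p10) → 59.6945
  f20: (p7, p10, p6) → 74.2685
  f21: (p7, p1, p6) → 27.4707
  f22: (p7, p16, p1) → 8.2710
Σ area = 961.948

Euler characteristic 13−33+22 = 2 ✓

facets=22 area=961.948


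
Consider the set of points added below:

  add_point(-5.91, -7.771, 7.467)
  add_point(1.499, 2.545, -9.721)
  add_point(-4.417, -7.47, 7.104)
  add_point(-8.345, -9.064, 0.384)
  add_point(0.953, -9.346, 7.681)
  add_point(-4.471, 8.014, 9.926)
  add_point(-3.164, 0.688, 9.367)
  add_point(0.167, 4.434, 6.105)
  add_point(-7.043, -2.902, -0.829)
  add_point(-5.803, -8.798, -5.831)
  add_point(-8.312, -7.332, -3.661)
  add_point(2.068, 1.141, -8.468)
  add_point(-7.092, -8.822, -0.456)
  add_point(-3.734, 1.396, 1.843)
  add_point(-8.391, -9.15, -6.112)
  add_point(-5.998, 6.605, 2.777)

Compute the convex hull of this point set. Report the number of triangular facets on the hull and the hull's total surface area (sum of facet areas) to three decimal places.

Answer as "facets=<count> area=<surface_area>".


facets=20 area=771.322

Points on the hull: [0, 1, 3, 4, 5, 6, 7, 9, 10, 11, 14, 15] (12 of 16).

Facet areas (half cross-product norm):
  f1: (p9, p4, p14) → 16.8240
  f2: (p9, p4, p11) → 97.6906
  f3: (p7, p4, p11) → 103.9284
  f4: (p7, p4, p5) → 42.5372
  f5: (p6, p4, p5) → 9.1660
  f6: (p6, p0, p5) → 16.3736
  f7: (p6, p0, p4) → 31.8954
  f8: (p1, p15, p5) → 37.7285
  f9: (p1, p7, p11) → 13.4077
  f10: (p1, p7, p5) → 42.2097
  f11: (p1, p15, p14) → 113.4949
  f12: (p1, p9, p14) → 14.8753
  f13: (p1, p9, p11) → 11.0090
  f14: (p3, p0, p5) → 57.3476
  f15: (p3, p15, p5) → 55.6807
  f16: (p3, p4, p14) → 30.0600
  f17: (p3, p0, p4) → 25.5187
  f18: (p10, p15, p14) → 11.6248
  f19: (p10, p3, p14) → 5.8031
  f20: (p10, p3, p15) → 34.1466
Σ area = 771.322

Euler characteristic 12−30+20 = 2 ✓


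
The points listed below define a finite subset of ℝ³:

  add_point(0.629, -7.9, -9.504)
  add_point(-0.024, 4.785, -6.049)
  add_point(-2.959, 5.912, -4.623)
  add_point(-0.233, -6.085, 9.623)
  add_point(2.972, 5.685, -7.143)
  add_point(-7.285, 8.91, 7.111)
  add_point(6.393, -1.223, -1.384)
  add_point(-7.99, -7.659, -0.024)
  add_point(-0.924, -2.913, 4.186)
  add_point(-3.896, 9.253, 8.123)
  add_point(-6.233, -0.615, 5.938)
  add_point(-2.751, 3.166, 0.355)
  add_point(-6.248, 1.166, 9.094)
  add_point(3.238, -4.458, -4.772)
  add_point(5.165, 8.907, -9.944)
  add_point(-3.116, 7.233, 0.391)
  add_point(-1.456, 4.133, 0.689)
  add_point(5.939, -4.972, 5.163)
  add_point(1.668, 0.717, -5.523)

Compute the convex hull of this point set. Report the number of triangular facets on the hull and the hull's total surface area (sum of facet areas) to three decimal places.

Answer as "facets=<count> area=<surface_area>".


facets=16 area=994.244

Points on the hull: [0, 2, 3, 5, 6, 7, 9, 12, 14, 17] (10 of 19).

Triangle areas on the boundary:
  f1: (p0, p14, p6) → 79.7171
  f2: (p0, p3, p7) → 78.9727
  f3: (p2, p0, p7) → 87.8488
  f4: (p2, p0, p14) → 76.3289
  f5: (p12, p3, p7) → 55.3088
  f6: (p12, p3, p9) → 33.0681
  f7: (p17, p3, p9) → 60.9493
  f8: (p17, p14, p6) → 18.6989
  f9: (p17, p14, p9) → 161.2716
  f10: (p17, p0, p6) → 43.4746
  f11: (p17, p0, p3) → 59.2760
  f12: (p5, p14, p9) → 35.3854
  f13: (p5, p2, p14) → 48.0403
  f14: (p5, p2, p7) → 96.0681
  f15: (p5, p12, p7) → 45.5850
  f16: (p5, p12, p9) → 14.2501
Σ area = 994.244

Euler: V−E+F = 10−24+16 = 2.


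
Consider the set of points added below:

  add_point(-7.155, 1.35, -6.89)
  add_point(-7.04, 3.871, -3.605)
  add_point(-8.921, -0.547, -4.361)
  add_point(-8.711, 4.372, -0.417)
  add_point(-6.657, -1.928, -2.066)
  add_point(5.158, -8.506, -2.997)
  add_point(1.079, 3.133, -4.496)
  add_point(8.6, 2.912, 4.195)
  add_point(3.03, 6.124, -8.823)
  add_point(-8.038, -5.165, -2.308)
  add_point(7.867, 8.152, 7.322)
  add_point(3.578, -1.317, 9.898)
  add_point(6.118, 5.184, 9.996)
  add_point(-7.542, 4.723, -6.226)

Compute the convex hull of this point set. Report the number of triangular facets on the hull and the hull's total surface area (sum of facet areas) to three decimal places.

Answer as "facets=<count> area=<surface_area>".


Points on the hull: [0, 2, 3, 5, 7, 8, 9, 10, 11, 12, 13] (11 of 14).

Triangle areas on the boundary:
  f1: (p8, p5, p7) → 93.6623
  f2: (p11, p5, p7) → 59.2974
  f3: (p9, p11, p5) → 97.5521
  f4: (p0, p8, p5) → 85.6738
  f5: (p0, p9, p2) → 6.9202
  f6: (p0, p9, p5) → 54.5018
  f7: (p10, p8, p7) → 43.5062
  f8: (p12, p11, p7) → 22.9657
  f9: (p12, p10, p7) → 13.0716
  f10: (p3, p12, p10) → 39.5492
  f11: (p3, p12, p11) → 59.3650
  f12: (p3, p9, p2) → 14.4838
  f13: (p3, p9, p11) → 80.1152
  f14: (p13, p10, p8) → 92.9677
  f15: (p13, p3, p10) → 54.1043
  f16: (p13, p0, p8) → 18.9778
  f17: (p13, p0, p2) → 5.9298
  f18: (p13, p3, p2) → 15.5221
Σ area = 858.166

Check V−E+F: 11 − 27 + 18 = 2.

facets=18 area=858.166


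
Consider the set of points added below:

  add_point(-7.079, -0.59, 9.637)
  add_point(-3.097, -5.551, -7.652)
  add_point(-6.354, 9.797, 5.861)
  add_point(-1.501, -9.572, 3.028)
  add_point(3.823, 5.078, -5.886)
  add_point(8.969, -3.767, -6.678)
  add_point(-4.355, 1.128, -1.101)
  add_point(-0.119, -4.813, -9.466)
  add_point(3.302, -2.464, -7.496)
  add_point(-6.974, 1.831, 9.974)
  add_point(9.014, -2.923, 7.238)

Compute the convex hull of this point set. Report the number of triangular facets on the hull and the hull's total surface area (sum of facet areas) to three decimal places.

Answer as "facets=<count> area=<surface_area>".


9 of the 11 inputs are extreme points: [0, 1, 2, 3, 4, 5, 7, 9, 10].

Area of each hull facet:
  f1: (p4, p2, p10) → 127.8656
  f2: (p9, p10, p0) → 19.9659
  f3: (p9, p2, p0) → 6.3379
  f4: (p9, p2, p10) → 75.4881
  f5: (p3, p10, p0) → 80.5969
  f6: (p5, p4, p10) → 70.9615
  f7: (p5, p4, p7) → 45.7928
  f8: (p5, p3, p10) → 85.6535
  f9: (p5, p3, p7) → 63.6860
  f10: (p1, p3, p0) → 70.6918
  f11: (p1, p3, p7) → 18.5569
  f12: (p1, p2, p0) → 101.6805
  f13: (p1, p4, p2) → 103.9990
  f14: (p1, p4, p7) → 19.0111
Σ area = 890.288

Check V−E+F: 9 − 21 + 14 = 2.

facets=14 area=890.288


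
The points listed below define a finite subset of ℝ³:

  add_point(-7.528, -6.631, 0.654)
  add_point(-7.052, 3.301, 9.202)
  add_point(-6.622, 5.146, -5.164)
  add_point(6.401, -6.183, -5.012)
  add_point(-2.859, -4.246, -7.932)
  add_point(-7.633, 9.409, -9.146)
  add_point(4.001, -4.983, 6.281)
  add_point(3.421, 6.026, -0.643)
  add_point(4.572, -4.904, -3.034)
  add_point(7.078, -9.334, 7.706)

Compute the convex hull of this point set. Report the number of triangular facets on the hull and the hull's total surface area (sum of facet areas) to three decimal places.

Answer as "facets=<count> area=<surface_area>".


facets=10 area=908.098

7 of the 10 inputs are extreme points: [0, 1, 3, 4, 5, 7, 9].

Facet areas (half cross-product norm):
  f1: (p0, p1, p5) → 117.3172
  f2: (p0, p1, p9) → 105.8968
  f3: (p3, p0, p9) → 93.3493
  f4: (p7, p1, p5) → 104.3501
  f5: (p7, p1, p9) → 123.4151
  f6: (p7, p3, p5) → 93.6491
  f7: (p7, p3, p9) → 86.9560
  f8: (p4, p0, p5) → 72.2811
  f9: (p4, p3, p5) → 61.5437
  f10: (p4, p3, p0) → 49.3394
Σ area = 908.098

Euler characteristic 7−15+10 = 2 ✓


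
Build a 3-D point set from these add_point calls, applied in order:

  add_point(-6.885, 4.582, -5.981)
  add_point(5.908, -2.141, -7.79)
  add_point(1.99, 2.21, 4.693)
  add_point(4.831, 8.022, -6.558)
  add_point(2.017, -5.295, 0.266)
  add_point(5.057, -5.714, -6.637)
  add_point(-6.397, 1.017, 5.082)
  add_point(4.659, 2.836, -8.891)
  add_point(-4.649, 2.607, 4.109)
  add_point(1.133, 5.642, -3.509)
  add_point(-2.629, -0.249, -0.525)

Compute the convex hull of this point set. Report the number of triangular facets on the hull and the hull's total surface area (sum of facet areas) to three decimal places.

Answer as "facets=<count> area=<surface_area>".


facets=14 area=502.937

9 of the 11 inputs are extreme points: [0, 1, 2, 3, 4, 5, 6, 7, 8].

Facet areas (half cross-product norm):
  f1: (p2, p3, p1) → 63.3874
  f2: (p7, p3, p0) → 33.5189
  f3: (p7, p3, p1) → 9.5029
  f4: (p5, p7, p0) → 52.8542
  f5: (p5, p7, p1) → 4.5979
  f6: (p5, p2, p1) → 26.5171
  f7: (p8, p3, p0) → 63.9509
  f8: (p8, p6, p0) → 12.6597
  f9: (p8, p2, p3) → 43.0359
  f10: (p8, p2, p6) → 6.7605
  f11: (p4, p6, p0) → 65.9563
  f12: (p4, p5, p0) → 55.1696
  f13: (p4, p2, p6) → 36.7801
  f14: (p4, p5, p2) → 28.2461
Σ area = 502.937

Euler characteristic 9−21+14 = 2 ✓


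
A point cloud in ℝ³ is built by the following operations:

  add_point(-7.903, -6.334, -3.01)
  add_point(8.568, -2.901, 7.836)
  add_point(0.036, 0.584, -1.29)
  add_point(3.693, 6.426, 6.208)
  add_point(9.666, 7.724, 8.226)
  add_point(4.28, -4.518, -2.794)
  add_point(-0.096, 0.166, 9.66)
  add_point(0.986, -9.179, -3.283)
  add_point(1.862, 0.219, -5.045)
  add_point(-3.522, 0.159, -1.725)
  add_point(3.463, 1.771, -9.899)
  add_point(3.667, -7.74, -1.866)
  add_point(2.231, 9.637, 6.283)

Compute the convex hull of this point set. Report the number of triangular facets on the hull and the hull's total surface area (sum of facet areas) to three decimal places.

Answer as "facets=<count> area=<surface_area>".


facets=16 area=786.078

10 of the 13 inputs are extreme points: [0, 1, 4, 5, 6, 7, 9, 10, 11, 12].

Facet areas (half cross-product norm):
  f1: (p10, p7, p0) → 60.7264
  f2: (p6, p7, p0) → 72.0096
  f3: (p12, p10, p4) → 71.3186
  f4: (p12, p6, p0) → 81.7425
  f5: (p12, p6, p4) → 40.6995
  f6: (p1, p6, p4) → 48.6443
  f7: (p1, p6, p7) → 68.3343
  f8: (p1, p10, p4) → 100.0350
  f9: (p1, p5, p10) → 43.0464
  f10: (p9, p10, p0) → 40.3516
  f11: (p9, p12, p0) → 24.3388
  f12: (p9, p12, p10) → 74.1803
  f13: (p11, p1, p7) → 10.5954
  f14: (p11, p1, p5) → 19.7023
  f15: (p11, p10, p7) → 20.8778
  f16: (p11, p5, p10) → 9.4756
Σ area = 786.078

Euler characteristic 10−24+16 = 2 ✓
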